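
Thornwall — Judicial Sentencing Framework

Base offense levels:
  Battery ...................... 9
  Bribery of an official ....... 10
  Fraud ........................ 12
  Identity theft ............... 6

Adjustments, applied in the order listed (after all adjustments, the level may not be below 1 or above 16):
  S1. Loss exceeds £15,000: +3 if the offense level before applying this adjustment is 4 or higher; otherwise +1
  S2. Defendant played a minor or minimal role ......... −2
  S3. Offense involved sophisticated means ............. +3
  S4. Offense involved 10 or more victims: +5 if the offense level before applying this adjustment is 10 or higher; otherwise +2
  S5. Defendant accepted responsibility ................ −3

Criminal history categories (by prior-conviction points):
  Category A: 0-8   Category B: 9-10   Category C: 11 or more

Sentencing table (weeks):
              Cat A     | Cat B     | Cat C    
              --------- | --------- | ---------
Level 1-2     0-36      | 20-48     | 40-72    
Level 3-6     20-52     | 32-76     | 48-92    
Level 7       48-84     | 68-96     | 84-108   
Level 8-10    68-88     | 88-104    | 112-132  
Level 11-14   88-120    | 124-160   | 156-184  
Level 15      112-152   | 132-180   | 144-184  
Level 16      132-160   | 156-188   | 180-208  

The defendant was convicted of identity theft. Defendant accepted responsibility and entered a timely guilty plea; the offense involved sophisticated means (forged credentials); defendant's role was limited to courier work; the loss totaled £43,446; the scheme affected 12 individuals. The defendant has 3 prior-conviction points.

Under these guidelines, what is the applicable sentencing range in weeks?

88-120 weeks

Base offense level for identity theft: 6.
S1 applies (level before this adjustment is 6 ≥ 4, so +3): 6 + 3 = 9.
S2 applies: 9 − 2 = 7.
S3 applies: 7 + 3 = 10.
S4 applies (level before this adjustment is 10 ≥ 10, so +5): 10 + 5 = 15.
S5 applies: 15 − 3 = 12.
Final offense level: 12.
Criminal history: 3 prior points → Category A (0-8).
Level 12 falls in the 11-14 band.
Grid: Level 11-14 × Category A = 88-120 weeks.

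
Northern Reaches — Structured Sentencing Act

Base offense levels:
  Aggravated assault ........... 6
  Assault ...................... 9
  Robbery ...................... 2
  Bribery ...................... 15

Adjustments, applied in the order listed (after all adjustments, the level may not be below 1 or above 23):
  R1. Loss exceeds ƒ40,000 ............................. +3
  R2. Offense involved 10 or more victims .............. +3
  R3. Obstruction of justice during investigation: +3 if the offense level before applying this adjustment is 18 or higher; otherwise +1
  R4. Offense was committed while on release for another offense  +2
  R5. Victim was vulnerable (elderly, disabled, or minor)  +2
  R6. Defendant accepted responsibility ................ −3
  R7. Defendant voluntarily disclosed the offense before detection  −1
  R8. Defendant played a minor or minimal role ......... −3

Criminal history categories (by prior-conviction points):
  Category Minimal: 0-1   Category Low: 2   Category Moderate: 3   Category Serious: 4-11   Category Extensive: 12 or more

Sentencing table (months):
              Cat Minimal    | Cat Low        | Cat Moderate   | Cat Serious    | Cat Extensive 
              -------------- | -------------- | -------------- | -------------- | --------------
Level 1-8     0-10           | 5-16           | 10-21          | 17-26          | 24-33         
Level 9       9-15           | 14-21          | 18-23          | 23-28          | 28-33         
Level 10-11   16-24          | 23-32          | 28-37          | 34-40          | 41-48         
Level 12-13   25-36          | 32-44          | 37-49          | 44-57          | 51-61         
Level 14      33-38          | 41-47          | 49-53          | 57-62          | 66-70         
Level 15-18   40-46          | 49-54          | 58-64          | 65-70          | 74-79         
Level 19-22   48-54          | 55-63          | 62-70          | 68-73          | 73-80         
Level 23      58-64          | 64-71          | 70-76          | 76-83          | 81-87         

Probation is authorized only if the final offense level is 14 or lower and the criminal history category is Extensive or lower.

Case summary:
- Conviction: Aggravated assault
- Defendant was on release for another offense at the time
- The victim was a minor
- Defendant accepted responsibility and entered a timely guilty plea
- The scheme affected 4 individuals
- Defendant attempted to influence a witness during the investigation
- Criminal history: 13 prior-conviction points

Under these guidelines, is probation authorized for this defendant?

Base offense level for aggravated assault: 6.
R2 does not apply.
R3 applies (level before this adjustment is 6 < 18, so +1): 6 + 1 = 7.
R4 applies: 7 + 2 = 9.
R5 applies: 9 + 2 = 11.
R6 applies: 11 − 3 = 8.
Final offense level: 8.
Criminal history: 13 prior points → Category Extensive (12+).
Level 8 falls in the 1-8 band.
Grid: Level 1-8 × Category Extensive = 24-33 months.
Probation check: level 8 ≤ 14 and category Extensive ≤ Extensive → eligible.

Yes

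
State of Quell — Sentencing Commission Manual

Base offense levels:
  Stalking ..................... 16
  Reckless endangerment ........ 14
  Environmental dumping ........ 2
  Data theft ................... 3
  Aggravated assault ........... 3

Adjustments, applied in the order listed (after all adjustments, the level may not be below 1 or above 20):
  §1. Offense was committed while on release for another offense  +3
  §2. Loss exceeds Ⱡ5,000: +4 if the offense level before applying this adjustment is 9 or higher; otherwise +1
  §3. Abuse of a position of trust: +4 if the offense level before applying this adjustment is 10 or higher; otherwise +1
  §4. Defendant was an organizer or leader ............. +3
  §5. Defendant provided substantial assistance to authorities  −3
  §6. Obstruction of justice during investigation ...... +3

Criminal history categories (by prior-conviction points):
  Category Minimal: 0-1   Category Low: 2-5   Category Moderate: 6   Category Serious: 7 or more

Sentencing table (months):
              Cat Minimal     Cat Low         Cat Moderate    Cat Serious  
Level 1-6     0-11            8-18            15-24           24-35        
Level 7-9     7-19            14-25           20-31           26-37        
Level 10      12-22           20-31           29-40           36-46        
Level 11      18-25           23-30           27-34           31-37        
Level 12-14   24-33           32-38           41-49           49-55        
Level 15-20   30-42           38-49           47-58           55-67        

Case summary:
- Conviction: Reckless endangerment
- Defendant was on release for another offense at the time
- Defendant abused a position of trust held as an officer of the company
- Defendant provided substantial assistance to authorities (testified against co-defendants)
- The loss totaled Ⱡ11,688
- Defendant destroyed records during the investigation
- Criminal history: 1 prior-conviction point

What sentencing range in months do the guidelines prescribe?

Base offense level for reckless endangerment: 14.
§1 applies: 14 + 3 = 17.
§2 applies (level before this adjustment is 17 ≥ 9, so +4): 17 + 4 = 21.
§3 applies (level before this adjustment is 21 ≥ 10, so +4): 21 + 4 = 25.
§5 applies: 25 − 3 = 22.
§6 applies: 22 + 3 = 25.
Level 25 exceeds the maximum of 20; capped at 20.
Final offense level: 20.
Criminal history: 1 prior point → Category Minimal (0-1).
Level 20 falls in the 15-20 band.
Grid: Level 15-20 × Category Minimal = 30-42 months.

30-42 months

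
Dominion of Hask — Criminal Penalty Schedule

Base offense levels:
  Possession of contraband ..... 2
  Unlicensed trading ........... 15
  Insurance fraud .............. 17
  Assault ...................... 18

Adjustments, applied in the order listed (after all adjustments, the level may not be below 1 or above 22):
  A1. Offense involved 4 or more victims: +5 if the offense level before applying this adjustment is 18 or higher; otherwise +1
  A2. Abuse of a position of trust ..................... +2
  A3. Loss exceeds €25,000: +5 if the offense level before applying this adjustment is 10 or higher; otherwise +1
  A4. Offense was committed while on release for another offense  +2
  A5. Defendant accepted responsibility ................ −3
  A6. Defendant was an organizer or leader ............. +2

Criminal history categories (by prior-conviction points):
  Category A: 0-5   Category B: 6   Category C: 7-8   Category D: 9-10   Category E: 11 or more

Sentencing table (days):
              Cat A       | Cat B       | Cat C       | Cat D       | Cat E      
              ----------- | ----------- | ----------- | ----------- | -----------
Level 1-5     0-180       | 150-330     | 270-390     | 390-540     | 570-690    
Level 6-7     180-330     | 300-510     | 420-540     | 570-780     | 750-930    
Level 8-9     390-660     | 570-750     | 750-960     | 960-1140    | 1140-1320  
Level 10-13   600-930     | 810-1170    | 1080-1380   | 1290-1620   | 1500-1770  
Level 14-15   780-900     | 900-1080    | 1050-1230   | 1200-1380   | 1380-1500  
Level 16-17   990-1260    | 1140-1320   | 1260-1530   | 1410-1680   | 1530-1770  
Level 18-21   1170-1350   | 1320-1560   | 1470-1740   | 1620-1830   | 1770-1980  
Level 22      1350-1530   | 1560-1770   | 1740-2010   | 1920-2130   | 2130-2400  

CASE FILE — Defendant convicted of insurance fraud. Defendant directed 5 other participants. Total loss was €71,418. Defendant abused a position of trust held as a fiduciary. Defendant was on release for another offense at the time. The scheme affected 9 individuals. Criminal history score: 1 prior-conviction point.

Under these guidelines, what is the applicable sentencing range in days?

1350-1530 days

Base offense level for insurance fraud: 17.
A1 applies (level before this adjustment is 17 < 18, so +1): 17 + 1 = 18.
A2 applies: 18 + 2 = 20.
A3 applies (level before this adjustment is 20 ≥ 10, so +5): 20 + 5 = 25.
A4 applies: 25 + 2 = 27.
A6 applies: 27 + 2 = 29.
Level 29 exceeds the maximum of 22; capped at 22.
Final offense level: 22.
Criminal history: 1 prior point → Category A (0-5).
Level 22 falls in the 22 band.
Grid: Level 22 × Category A = 1350-1530 days.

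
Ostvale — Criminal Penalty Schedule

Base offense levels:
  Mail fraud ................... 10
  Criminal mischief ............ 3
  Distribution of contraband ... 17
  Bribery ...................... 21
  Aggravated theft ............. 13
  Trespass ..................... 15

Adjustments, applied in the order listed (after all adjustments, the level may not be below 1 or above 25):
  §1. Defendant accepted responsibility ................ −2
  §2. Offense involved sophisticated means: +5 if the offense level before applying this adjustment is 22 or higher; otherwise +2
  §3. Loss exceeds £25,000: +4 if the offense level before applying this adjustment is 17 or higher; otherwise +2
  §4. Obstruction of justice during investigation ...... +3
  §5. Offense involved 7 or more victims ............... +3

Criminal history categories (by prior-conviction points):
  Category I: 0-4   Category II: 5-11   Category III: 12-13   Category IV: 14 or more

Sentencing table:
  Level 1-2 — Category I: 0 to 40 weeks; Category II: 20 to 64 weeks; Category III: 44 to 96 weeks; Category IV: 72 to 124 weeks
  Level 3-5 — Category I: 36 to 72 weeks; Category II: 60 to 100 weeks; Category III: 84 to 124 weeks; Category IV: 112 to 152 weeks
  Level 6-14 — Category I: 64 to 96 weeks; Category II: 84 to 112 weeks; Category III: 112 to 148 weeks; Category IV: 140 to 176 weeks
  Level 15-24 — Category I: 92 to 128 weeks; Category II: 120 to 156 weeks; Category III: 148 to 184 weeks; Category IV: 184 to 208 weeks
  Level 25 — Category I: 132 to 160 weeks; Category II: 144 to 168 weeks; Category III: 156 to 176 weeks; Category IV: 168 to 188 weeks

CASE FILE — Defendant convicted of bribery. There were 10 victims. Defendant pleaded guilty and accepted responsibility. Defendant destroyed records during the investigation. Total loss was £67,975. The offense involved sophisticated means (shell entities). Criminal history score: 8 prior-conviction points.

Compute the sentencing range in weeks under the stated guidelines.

Base offense level for bribery: 21.
§1 applies: 21 − 2 = 19.
§2 applies (level before this adjustment is 19 < 22, so +2): 19 + 2 = 21.
§3 applies (level before this adjustment is 21 ≥ 17, so +4): 21 + 4 = 25.
§4 applies: 25 + 3 = 28.
§5 applies: 28 + 3 = 31.
Level 31 exceeds the maximum of 25; capped at 25.
Final offense level: 25.
Criminal history: 8 prior points → Category II (5-11).
Level 25 falls in the 25 band.
Grid: Level 25 × Category II = 144-168 weeks.

144-168 weeks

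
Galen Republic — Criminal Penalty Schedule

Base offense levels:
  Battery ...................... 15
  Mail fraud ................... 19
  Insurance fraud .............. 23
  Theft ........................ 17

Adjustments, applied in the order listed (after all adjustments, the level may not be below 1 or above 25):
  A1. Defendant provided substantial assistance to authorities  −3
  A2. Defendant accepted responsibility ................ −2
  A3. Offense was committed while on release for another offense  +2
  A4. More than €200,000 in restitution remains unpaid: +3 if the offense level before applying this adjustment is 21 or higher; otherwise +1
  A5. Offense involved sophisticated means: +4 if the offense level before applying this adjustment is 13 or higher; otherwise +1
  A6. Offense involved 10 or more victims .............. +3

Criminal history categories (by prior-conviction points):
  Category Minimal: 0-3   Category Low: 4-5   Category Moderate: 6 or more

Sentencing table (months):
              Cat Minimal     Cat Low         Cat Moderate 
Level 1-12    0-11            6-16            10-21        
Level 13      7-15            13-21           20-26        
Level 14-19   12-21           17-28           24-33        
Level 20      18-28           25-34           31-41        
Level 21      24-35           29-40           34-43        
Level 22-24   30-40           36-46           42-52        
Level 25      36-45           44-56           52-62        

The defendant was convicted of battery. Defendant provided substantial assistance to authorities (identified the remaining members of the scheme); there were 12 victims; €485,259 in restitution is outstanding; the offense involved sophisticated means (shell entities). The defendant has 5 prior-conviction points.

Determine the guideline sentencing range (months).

25-34 months

Base offense level for battery: 15.
A1 applies: 15 − 3 = 12.
A2 does not apply.
A3 does not apply.
A4 applies (level before this adjustment is 12 < 21, so +1): 12 + 1 = 13.
A5 applies (level before this adjustment is 13 ≥ 13, so +4): 13 + 4 = 17.
A6 applies: 17 + 3 = 20.
Final offense level: 20.
Criminal history: 5 prior points → Category Low (4-5).
Level 20 falls in the 20 band.
Grid: Level 20 × Category Low = 25-34 months.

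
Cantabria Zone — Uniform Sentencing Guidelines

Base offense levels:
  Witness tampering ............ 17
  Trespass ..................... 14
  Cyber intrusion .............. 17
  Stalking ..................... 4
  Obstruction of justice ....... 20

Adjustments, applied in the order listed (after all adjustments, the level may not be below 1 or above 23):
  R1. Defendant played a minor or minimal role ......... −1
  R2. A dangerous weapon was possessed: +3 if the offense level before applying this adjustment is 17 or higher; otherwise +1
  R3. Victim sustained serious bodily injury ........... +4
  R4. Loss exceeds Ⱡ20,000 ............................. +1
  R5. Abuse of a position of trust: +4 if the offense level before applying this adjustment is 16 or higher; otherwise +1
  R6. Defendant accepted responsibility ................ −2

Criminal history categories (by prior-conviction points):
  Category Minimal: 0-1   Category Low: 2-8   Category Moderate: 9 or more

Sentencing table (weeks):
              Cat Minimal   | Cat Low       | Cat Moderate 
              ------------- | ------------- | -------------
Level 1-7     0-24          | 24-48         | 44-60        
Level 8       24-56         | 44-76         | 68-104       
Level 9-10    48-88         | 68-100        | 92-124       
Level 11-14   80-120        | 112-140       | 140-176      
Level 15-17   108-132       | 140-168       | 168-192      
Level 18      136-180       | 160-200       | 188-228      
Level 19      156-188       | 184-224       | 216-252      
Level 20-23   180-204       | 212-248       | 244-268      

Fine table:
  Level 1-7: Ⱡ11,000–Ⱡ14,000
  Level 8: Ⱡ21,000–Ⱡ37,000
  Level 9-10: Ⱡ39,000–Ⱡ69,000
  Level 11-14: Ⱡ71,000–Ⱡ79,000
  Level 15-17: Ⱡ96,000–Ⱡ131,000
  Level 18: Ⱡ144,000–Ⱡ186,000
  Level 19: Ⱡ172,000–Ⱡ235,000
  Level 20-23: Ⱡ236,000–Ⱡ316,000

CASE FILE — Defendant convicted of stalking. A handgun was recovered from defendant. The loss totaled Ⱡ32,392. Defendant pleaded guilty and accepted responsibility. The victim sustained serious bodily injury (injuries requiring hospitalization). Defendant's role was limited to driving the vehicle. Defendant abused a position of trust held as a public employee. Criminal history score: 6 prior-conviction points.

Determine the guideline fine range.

Ⱡ21,000–Ⱡ37,000

Base offense level for stalking: 4.
R1 applies: 4 − 1 = 3.
R2 applies (level before this adjustment is 3 < 17, so +1): 3 + 1 = 4.
R3 applies: 4 + 4 = 8.
R4 applies: 8 + 1 = 9.
R5 applies (level before this adjustment is 9 < 16, so +1): 9 + 1 = 10.
R6 applies: 10 − 2 = 8.
Final offense level: 8.
Level 8 falls in the 8 band.
Fine table: Level 8 → Ⱡ21,000–Ⱡ37,000.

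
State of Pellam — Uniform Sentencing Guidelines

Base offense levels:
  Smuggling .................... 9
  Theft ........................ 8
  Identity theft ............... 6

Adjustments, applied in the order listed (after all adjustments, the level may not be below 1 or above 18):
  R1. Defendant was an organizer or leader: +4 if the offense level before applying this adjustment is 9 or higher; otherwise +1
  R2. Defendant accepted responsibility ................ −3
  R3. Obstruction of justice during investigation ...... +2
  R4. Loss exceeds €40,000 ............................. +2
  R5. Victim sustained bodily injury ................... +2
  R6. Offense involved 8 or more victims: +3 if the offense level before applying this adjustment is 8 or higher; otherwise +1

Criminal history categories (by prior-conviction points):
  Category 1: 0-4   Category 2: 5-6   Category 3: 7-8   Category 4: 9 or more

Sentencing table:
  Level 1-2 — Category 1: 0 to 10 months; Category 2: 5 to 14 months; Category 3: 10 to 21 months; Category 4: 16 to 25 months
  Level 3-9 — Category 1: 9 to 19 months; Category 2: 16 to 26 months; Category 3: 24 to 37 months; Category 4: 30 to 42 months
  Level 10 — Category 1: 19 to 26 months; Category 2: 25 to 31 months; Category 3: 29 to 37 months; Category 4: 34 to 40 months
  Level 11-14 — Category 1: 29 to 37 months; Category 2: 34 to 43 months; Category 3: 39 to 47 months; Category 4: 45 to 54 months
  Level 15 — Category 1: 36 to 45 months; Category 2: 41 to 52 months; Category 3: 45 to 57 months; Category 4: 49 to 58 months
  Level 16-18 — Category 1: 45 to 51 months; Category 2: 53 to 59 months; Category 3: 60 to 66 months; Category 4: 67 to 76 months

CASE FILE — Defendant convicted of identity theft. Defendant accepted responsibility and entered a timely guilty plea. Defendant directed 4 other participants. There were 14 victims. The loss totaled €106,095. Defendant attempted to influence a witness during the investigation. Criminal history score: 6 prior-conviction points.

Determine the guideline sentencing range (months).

34-43 months

Base offense level for identity theft: 6.
R1 applies (level before this adjustment is 6 < 9, so +1): 6 + 1 = 7.
R2 applies: 7 − 3 = 4.
R3 applies: 4 + 2 = 6.
R4 applies: 6 + 2 = 8.
R5 does not apply.
R6 applies (level before this adjustment is 8 ≥ 8, so +3): 8 + 3 = 11.
Final offense level: 11.
Criminal history: 6 prior points → Category 2 (5-6).
Level 11 falls in the 11-14 band.
Grid: Level 11-14 × Category 2 = 34-43 months.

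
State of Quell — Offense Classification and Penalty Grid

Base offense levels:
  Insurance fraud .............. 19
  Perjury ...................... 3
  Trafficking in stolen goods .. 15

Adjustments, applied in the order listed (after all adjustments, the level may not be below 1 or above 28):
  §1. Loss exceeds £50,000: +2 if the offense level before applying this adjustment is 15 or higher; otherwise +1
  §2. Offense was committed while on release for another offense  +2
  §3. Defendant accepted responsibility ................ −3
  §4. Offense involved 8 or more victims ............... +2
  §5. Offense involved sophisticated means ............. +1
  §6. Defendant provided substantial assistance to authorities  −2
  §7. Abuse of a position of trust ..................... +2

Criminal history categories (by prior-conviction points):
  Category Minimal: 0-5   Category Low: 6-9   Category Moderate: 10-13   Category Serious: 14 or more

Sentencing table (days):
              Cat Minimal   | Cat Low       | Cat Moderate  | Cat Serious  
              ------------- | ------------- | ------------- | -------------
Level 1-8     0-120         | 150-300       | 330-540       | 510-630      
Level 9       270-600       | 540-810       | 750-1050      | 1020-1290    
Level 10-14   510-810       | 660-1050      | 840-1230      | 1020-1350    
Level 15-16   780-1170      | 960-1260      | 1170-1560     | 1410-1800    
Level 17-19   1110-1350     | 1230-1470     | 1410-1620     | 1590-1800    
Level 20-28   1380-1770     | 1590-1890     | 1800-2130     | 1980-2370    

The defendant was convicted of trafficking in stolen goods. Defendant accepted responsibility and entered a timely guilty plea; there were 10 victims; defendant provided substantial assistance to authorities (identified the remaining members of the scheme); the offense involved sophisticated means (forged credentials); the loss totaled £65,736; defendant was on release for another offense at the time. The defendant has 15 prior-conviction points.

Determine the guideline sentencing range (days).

Base offense level for trafficking in stolen goods: 15.
§1 applies (level before this adjustment is 15 ≥ 15, so +2): 15 + 2 = 17.
§2 applies: 17 + 2 = 19.
§3 applies: 19 − 3 = 16.
§4 applies: 16 + 2 = 18.
§5 applies: 18 + 1 = 19.
§6 applies: 19 − 2 = 17.
§7 does not apply.
Final offense level: 17.
Criminal history: 15 prior points → Category Serious (14+).
Level 17 falls in the 17-19 band.
Grid: Level 17-19 × Category Serious = 1590-1800 days.

1590-1800 days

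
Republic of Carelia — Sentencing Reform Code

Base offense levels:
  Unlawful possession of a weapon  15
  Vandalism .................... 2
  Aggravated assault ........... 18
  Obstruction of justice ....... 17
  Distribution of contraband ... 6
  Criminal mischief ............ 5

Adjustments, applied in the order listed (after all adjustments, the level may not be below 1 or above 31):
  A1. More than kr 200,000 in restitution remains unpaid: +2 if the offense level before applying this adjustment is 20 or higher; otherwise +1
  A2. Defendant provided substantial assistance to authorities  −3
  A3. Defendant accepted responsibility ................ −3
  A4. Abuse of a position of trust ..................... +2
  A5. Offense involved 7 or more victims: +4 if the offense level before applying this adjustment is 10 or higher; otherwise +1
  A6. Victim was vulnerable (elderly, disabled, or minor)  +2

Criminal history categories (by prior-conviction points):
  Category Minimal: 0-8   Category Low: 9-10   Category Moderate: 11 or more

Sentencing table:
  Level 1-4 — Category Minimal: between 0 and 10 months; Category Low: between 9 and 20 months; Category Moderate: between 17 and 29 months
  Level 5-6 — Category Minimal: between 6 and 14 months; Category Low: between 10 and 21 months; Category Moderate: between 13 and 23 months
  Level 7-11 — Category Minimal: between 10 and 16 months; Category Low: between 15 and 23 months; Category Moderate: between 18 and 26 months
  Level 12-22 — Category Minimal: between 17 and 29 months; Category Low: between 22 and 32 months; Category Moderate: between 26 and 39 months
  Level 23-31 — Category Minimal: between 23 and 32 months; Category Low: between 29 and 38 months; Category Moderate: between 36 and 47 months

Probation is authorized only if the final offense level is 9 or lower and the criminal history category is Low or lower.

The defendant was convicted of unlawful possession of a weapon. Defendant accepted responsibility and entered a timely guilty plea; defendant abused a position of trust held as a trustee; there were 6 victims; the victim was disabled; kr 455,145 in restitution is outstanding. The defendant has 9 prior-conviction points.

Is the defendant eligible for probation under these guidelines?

No

Base offense level for unlawful possession of a weapon: 15.
A1 applies (level before this adjustment is 15 < 20, so +1): 15 + 1 = 16.
A2 does not apply.
A3 applies: 16 − 3 = 13.
A4 applies: 13 + 2 = 15.
A6 applies: 15 + 2 = 17.
Final offense level: 17.
Criminal history: 9 prior points → Category Low (9-10).
Level 17 falls in the 12-22 band.
Grid: Level 12-22 × Category Low = 22-32 months.
Probation check: level 17 > 9 and category Low ≤ Low → not eligible.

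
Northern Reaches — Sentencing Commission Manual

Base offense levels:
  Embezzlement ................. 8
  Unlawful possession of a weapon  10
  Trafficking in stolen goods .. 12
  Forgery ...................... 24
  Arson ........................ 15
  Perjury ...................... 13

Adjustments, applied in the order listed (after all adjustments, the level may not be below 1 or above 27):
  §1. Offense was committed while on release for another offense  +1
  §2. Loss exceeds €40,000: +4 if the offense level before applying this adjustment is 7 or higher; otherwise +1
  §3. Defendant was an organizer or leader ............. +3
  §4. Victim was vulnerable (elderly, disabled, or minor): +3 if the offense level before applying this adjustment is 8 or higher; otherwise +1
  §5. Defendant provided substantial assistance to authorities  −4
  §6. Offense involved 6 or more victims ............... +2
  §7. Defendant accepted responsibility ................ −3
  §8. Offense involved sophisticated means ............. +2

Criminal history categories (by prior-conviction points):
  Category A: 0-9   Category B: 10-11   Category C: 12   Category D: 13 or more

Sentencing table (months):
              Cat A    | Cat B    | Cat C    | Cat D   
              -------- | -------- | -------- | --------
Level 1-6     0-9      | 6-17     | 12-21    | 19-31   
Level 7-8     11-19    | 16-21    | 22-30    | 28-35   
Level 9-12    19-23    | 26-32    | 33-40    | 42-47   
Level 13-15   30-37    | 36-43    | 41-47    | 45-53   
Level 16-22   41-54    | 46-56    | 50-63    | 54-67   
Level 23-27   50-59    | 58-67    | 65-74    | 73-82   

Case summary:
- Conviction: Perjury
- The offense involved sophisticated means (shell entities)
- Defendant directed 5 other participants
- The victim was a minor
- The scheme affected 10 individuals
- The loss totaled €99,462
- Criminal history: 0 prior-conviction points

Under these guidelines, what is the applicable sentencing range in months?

50-59 months

Base offense level for perjury: 13.
§1 does not apply.
§2 applies (level before this adjustment is 13 ≥ 7, so +4): 13 + 4 = 17.
§3 applies: 17 + 3 = 20.
§4 applies (level before this adjustment is 20 ≥ 8, so +3): 20 + 3 = 23.
§6 applies: 23 + 2 = 25.
§7 does not apply.
§8 applies: 25 + 2 = 27.
Final offense level: 27.
Criminal history: 0 prior points → Category A (0-9).
Level 27 falls in the 23-27 band.
Grid: Level 23-27 × Category A = 50-59 months.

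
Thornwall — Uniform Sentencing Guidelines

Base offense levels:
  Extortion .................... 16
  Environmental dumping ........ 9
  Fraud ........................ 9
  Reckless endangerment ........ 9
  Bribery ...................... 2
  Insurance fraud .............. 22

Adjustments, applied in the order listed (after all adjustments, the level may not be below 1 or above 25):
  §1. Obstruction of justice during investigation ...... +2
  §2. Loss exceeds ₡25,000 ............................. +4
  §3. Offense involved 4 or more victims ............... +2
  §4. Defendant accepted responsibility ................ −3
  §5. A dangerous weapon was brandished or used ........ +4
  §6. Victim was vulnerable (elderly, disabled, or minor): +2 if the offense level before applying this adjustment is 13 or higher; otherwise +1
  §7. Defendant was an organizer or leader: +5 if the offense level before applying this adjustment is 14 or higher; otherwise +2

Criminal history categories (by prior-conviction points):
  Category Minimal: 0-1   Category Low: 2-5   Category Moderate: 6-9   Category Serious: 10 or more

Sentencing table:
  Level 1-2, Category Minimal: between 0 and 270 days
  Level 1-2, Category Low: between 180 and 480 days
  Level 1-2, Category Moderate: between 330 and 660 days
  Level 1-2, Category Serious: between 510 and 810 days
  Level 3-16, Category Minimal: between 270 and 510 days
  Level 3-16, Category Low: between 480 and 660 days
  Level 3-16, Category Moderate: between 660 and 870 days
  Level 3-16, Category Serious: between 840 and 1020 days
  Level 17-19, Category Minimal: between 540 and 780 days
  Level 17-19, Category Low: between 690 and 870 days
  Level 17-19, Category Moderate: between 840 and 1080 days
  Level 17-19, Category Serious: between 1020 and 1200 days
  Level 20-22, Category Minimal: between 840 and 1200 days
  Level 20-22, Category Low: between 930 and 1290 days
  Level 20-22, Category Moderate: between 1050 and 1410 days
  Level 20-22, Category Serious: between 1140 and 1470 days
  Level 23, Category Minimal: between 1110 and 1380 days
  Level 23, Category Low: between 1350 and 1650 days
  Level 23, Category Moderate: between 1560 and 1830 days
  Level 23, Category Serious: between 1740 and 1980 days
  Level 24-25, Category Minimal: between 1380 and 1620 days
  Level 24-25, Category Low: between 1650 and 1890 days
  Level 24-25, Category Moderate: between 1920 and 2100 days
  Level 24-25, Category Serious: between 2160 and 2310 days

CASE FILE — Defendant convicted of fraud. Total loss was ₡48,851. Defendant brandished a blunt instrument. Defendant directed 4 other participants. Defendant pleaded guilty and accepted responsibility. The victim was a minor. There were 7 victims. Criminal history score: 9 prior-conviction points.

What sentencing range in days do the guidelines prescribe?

1560-1830 days

Base offense level for fraud: 9.
§2 applies: 9 + 4 = 13.
§3 applies: 13 + 2 = 15.
§4 applies: 15 − 3 = 12.
§5 applies: 12 + 4 = 16.
§6 applies (level before this adjustment is 16 ≥ 13, so +2): 16 + 2 = 18.
§7 applies (level before this adjustment is 18 ≥ 14, so +5): 18 + 5 = 23.
Final offense level: 23.
Criminal history: 9 prior points → Category Moderate (6-9).
Level 23 falls in the 23 band.
Grid: Level 23 × Category Moderate = 1560-1830 days.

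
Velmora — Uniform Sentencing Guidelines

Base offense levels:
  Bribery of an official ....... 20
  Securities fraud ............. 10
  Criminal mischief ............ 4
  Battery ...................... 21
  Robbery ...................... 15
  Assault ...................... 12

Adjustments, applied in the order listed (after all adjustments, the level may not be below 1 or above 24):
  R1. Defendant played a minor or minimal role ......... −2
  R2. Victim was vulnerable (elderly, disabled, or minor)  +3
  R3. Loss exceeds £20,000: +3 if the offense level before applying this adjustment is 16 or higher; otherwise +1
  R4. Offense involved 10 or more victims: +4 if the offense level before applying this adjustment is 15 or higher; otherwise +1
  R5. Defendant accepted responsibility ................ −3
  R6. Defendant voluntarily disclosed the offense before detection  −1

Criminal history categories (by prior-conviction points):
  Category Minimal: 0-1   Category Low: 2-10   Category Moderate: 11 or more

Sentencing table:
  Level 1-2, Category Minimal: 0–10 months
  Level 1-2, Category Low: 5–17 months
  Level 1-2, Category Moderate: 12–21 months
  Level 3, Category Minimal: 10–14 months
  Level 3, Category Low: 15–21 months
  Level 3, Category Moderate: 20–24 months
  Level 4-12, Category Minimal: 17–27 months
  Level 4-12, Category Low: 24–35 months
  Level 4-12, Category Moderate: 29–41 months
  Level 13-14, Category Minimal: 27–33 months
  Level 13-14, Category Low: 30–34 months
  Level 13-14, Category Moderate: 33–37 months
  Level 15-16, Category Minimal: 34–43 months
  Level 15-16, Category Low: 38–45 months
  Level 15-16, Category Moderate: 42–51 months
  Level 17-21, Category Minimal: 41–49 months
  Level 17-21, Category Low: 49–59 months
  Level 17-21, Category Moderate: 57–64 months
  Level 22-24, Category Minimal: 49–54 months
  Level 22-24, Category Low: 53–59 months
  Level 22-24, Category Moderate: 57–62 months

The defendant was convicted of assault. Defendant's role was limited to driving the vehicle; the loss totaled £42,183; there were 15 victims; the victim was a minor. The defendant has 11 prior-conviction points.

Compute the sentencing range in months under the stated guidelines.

42-51 months

Base offense level for assault: 12.
R1 applies: 12 − 2 = 10.
R2 applies: 10 + 3 = 13.
R3 applies (level before this adjustment is 13 < 16, so +1): 13 + 1 = 14.
R4 applies (level before this adjustment is 14 < 15, so +1): 14 + 1 = 15.
R5 does not apply.
Final offense level: 15.
Criminal history: 11 prior points → Category Moderate (11+).
Level 15 falls in the 15-16 band.
Grid: Level 15-16 × Category Moderate = 42-51 months.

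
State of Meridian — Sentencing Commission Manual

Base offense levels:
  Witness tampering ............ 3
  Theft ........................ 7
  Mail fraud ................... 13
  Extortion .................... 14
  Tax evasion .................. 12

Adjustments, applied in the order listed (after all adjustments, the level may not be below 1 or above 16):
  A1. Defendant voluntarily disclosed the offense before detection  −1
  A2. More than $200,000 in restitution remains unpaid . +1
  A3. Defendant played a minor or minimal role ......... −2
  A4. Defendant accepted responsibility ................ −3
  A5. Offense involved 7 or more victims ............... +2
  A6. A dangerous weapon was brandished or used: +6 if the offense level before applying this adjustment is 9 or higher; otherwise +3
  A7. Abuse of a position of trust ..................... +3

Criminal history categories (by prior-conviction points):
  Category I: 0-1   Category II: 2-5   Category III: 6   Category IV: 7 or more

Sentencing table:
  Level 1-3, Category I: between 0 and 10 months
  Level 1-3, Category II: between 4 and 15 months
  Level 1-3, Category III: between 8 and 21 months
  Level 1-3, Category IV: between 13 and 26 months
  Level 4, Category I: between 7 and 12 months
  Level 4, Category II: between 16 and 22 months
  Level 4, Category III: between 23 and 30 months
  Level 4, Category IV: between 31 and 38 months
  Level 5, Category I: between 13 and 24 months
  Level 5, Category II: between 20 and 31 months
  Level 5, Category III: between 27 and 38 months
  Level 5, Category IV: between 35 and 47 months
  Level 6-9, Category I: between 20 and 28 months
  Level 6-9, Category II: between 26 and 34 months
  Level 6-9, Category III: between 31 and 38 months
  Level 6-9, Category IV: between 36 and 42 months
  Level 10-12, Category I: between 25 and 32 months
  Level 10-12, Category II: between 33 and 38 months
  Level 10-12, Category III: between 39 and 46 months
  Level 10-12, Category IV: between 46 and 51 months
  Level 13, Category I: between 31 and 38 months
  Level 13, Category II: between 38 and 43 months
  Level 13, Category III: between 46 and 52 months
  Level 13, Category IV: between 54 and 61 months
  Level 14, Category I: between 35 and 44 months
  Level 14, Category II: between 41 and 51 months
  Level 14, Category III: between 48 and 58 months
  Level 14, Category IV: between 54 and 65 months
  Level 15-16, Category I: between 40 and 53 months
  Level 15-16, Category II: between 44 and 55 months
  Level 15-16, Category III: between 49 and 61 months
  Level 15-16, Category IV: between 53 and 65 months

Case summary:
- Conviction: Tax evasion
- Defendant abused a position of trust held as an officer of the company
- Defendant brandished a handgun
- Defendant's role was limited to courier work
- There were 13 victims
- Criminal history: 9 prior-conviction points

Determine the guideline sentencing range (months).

53-65 months

Base offense level for tax evasion: 12.
A3 applies: 12 − 2 = 10.
A5 applies: 10 + 2 = 12.
A6 applies (level before this adjustment is 12 ≥ 9, so +6): 12 + 6 = 18.
A7 applies: 18 + 3 = 21.
Level 21 exceeds the maximum of 16; capped at 16.
Final offense level: 16.
Criminal history: 9 prior points → Category IV (7+).
Level 16 falls in the 15-16 band.
Grid: Level 15-16 × Category IV = 53-65 months.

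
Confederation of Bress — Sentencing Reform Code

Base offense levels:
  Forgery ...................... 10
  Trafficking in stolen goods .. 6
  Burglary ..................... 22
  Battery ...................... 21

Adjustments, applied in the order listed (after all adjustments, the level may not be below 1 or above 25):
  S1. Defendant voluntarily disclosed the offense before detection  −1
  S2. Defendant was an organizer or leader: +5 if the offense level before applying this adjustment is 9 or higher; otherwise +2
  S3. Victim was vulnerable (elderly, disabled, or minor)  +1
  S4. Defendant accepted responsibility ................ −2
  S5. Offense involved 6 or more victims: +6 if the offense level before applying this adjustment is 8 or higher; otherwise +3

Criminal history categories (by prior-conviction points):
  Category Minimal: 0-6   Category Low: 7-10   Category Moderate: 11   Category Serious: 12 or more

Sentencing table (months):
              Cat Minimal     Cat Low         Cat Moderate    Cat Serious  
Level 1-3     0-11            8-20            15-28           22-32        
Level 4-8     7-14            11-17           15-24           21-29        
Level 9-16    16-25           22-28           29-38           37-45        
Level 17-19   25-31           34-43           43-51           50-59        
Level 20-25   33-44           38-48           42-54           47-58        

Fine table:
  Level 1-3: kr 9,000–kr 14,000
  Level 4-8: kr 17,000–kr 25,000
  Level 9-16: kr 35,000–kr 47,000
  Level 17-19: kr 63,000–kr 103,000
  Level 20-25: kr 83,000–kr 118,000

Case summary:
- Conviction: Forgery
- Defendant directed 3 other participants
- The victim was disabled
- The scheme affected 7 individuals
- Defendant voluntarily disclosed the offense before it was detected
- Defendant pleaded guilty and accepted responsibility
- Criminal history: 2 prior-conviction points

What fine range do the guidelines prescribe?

Base offense level for forgery: 10.
S1 applies: 10 − 1 = 9.
S2 applies (level before this adjustment is 9 ≥ 9, so +5): 9 + 5 = 14.
S3 applies: 14 + 1 = 15.
S4 applies: 15 − 2 = 13.
S5 applies (level before this adjustment is 13 ≥ 8, so +6): 13 + 6 = 19.
Final offense level: 19.
Level 19 falls in the 17-19 band.
Fine table: Level 17-19 → kr 63,000–kr 103,000.

kr 63,000–kr 103,000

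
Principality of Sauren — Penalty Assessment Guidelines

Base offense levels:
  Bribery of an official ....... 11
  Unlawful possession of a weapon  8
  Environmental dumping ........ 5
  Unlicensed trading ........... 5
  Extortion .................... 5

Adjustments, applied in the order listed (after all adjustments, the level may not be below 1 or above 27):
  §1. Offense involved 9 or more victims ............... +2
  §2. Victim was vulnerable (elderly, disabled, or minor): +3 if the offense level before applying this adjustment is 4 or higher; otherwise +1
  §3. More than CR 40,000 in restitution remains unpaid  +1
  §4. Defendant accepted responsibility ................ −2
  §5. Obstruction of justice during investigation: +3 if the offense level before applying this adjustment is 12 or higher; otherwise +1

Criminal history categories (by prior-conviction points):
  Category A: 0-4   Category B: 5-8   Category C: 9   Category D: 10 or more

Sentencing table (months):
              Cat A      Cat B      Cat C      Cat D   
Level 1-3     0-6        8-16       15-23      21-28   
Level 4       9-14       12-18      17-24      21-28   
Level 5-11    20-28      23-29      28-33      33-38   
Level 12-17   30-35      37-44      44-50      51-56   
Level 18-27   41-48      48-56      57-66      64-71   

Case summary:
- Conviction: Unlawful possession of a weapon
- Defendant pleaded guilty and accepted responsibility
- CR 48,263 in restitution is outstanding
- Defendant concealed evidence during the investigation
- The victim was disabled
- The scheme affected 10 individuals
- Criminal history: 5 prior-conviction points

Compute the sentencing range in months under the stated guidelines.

Base offense level for unlawful possession of a weapon: 8.
§1 applies: 8 + 2 = 10.
§2 applies (level before this adjustment is 10 ≥ 4, so +3): 10 + 3 = 13.
§3 applies: 13 + 1 = 14.
§4 applies: 14 − 2 = 12.
§5 applies (level before this adjustment is 12 ≥ 12, so +3): 12 + 3 = 15.
Final offense level: 15.
Criminal history: 5 prior points → Category B (5-8).
Level 15 falls in the 12-17 band.
Grid: Level 12-17 × Category B = 37-44 months.

37-44 months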